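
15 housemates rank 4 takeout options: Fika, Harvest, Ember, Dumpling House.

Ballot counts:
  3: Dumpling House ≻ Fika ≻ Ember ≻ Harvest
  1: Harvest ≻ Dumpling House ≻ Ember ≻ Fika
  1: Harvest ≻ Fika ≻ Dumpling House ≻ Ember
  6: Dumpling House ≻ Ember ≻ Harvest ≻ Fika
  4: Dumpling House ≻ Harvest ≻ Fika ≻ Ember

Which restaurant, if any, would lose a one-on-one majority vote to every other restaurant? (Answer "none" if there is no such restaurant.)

none

Head-to-head results (15 friends):
Fika vs Harvest: 3 for Fika, 12 for Harvest — Harvest by 12–3.
Fika vs Ember: 8 to 7, Fika.
Fika vs Dumpling House: 1 to 14, Dumpling House.
Harvest–Ember: Ember 9–6.
Harvest vs Dumpling House: 1+1 = 2 for Harvest, 13 for Dumpling House — Dumpling House by 13–2.
Ember vs Dumpling House: Dumpling House, 15–0.
Every restaurant wins at least one matchup (Fika beats Ember; Harvest beats Fika; Ember beats Harvest; Dumpling House beats Fika), so there is no Condorcet loser.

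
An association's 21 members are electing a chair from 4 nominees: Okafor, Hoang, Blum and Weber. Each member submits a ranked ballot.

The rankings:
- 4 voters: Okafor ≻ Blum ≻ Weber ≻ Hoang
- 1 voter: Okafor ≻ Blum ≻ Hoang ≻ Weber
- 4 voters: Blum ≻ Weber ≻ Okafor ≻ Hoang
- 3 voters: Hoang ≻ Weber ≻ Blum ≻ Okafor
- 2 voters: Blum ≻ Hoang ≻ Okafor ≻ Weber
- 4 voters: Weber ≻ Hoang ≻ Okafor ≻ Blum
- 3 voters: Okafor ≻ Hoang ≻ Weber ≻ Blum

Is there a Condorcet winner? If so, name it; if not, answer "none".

none

Head-to-head results (21 voters):
Okafor vs Hoang: Okafor is ranked higher on 4+1+4+3 = 12 ballots, Hoang on 9. Okafor wins 12–9.
Okafor vs Blum: Okafor is ranked higher on 4+1+4+3 = 12 ballots, Blum on 9. Okafor wins 12–9.
Okafor vs Weber: Okafor is ranked higher on 4+1+2+3 = 10 ballots, Weber on 11. Weber wins 11–10.
Hoang vs Blum: 10 to 11, Blum.
Hoang vs Weber: 1+3+2+3 = 9 for Hoang, 12 for Weber — Weber by 12–9.
Blum vs Weber: Blum is ranked higher on 4+1+4+2 = 11 ballots, Weber on 10. Blum wins 11–10.
Every candidate loses at least once (Okafor loses to Weber; Hoang loses to Okafor; Blum loses to Okafor; Weber loses to Blum). The majority relation contains the cycle Okafor beats Blum beats Weber beats Okafor, so there is no Condorcet winner.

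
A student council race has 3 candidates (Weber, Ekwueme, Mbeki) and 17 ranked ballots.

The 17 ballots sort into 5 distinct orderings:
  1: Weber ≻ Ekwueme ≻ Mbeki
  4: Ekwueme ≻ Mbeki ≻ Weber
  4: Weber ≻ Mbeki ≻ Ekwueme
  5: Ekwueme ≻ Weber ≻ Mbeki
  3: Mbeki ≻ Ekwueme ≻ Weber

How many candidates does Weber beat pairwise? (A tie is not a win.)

1

Weber against each rival (17 voters):
Weber vs Ekwueme: 1+4 = 5 for Weber, 12 for Ekwueme — Ekwueme by 12–5.
Weber vs Mbeki: Weber is ranked higher on 1+4+5 = 10 ballots, Mbeki on 7. Weber wins 10–7.
Weber beats Mbeki; loses to Ekwueme — 1 pairwise win.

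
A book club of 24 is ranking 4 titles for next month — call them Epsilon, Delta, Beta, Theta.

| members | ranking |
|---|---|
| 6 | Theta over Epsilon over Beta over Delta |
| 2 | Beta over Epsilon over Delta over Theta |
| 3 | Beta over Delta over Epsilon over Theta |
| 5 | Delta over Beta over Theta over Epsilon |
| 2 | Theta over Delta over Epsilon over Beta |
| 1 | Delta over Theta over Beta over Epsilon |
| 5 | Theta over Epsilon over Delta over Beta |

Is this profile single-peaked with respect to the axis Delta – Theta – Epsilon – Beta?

Axis positions: Delta=1, Theta=2, Epsilon=3, Beta=4.
Bloc 1 (peak Theta at position 2): ranking walks positions 2-3-4-1, expanding outward from the peak — single-peaked.
Bloc 2: ranking walks positions 4-3-1-2; Delta is ranked above Theta even though Theta lies between Delta and the peak Beta on the axis — preferences dip and rise again. Not single-peaked.
Bloc 3: ranking walks positions 4-1-3-2; Delta is ranked above Epsilon even though Epsilon lies between Delta and the peak Beta on the axis — preferences dip and rise again. Not single-peaked.
Bloc 4: ranking walks positions 1-4-2-3; Beta is ranked above Theta even though Theta lies between Beta and the peak Delta on the axis — preferences dip and rise again. Not single-peaked.
Bloc 5 (peak Theta at position 2): ranking walks positions 2-1-3-4, expanding outward from the peak — single-peaked.
Bloc 6: ranking walks positions 1-2-4-3; Beta is ranked above Epsilon even though Epsilon lies between Beta and the peak Delta on the axis — preferences dip and rise again. Not single-peaked.
Bloc 7 (peak Theta at position 2): ranking walks positions 2-3-1-4, expanding outward from the peak — single-peaked.
Bloc 2 violates single-peakedness, so the profile is not single-peaked on this axis.

no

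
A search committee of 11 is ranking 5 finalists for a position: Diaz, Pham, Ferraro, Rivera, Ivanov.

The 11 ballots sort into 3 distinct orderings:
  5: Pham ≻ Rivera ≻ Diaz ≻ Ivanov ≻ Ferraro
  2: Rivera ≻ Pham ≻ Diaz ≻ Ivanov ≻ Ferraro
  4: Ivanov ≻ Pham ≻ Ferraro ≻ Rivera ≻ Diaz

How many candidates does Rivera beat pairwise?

Rivera against each rival (11 committee members):
Rivera vs Diaz: Rivera preferred on 5+2+4 = 11 ballots; Rivera wins 11–0.
Rivera vs Pham: Pham, 9–2.
Rivera vs Ferraro: 5+2 = 7 for Rivera, 4 for Ferraro — Rivera by 7–4.
Rivera vs Ivanov: Rivera is ranked higher on 5+2 = 7 ballots, Ivanov on 4. Rivera wins 7–4.
Rivera beats Diaz, Ferraro, Ivanov; loses to Pham — 3 pairwise wins.

3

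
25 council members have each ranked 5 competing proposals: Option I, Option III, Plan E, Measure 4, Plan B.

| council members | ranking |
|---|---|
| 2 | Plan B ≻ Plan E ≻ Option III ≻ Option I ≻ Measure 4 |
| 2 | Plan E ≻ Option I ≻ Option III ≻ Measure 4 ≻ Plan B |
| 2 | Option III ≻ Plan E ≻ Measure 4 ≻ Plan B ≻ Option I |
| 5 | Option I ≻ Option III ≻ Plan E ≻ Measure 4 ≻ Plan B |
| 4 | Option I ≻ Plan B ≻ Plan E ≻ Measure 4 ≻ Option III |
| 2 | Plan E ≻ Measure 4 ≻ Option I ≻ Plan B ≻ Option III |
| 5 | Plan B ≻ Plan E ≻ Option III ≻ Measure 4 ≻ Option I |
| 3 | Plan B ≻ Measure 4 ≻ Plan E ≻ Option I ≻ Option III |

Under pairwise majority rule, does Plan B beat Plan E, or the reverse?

Ballots ranking Plan B above Plan E: 2 + 4 + 5 + 3 = 14.
Ballots ranking Plan E above Plan B: 25 − 14 = 11.
Plan B wins the head-to-head 14–11.

Plan B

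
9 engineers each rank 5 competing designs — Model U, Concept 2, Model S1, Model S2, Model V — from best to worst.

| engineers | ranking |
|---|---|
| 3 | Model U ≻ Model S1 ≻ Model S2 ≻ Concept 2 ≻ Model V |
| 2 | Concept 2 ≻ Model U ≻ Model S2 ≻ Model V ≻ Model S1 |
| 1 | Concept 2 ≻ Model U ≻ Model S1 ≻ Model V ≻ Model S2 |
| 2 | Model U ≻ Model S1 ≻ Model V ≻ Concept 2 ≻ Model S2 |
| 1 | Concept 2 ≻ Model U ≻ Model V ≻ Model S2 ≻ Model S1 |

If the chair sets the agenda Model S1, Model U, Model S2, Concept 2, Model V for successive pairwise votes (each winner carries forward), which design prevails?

Model U

Round 1: Model S1 vs Model U — 0–9, Model U advances.
Round 2: Model U vs Model S2 — 9–0, Model U advances.
Round 3: Model U vs Concept 2 — 5–4, Model U advances.
Round 4: Model U vs Model V — 9–0, Model U advances.
Model U survives the agenda.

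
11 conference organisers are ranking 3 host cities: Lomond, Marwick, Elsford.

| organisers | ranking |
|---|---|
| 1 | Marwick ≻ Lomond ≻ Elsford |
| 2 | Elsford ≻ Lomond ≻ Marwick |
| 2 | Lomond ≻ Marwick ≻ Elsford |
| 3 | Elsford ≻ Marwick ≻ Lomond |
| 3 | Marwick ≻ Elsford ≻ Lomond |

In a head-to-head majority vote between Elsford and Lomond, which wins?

Elsford

Ballots ranking Elsford above Lomond: 2 + 3 + 3 = 8.
Ballots ranking Lomond above Elsford: 11 − 8 = 3.
Elsford wins the head-to-head 8–3.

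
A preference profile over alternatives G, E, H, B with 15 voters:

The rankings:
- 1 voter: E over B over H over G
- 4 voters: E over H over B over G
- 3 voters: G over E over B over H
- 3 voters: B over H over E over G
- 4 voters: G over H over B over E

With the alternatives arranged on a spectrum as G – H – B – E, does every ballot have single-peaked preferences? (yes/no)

Axis positions: G=1, H=2, B=3, E=4.
Faction 1 (peak E at position 4): ranking walks positions 4-3-2-1, expanding outward from the peak — single-peaked.
Faction 2: ranking walks positions 4-2-3-1; H is ranked above B even though B lies between H and the peak E on the axis — preferences dip and rise again. Not single-peaked.
Faction 3: ranking walks positions 1-4-3-2; E is ranked above H even though H lies between E and the peak G on the axis — preferences dip and rise again. Not single-peaked.
Faction 4 (peak B at position 3): ranking walks positions 3-2-4-1, expanding outward from the peak — single-peaked.
Faction 5 (peak G at position 1): ranking walks positions 1-2-3-4, expanding outward from the peak — single-peaked.
Faction 2 violates single-peakedness, so the profile is not single-peaked on this axis.

no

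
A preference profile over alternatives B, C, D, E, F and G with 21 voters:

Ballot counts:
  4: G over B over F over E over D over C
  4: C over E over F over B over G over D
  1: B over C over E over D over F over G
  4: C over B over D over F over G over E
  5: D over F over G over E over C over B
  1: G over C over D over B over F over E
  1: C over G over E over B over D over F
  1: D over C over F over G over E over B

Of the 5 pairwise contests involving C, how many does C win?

C against each rival (21 voters):
C vs B: C, 16–5.
C vs D: 4+1+4+1+1 = 11 for C, 10 for D — C by 11–10.
C vs E: 4+1+4+1+1+1 = 12 for C, 9 for E — C by 12–9.
C vs F: C preferred on 4+1+4+1+1+1 = 12 ballots; C wins 12–9.
C vs G: C wins 11–10.
C beats B, D, E, F, G — 5 pairwise wins.

5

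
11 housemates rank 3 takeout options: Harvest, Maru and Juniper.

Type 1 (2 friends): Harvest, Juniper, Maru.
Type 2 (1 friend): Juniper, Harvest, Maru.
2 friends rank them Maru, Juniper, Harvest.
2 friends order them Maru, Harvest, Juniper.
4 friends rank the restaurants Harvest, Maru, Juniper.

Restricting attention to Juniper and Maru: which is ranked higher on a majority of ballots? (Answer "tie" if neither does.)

Maru

Ballots ranking Juniper above Maru: 2 + 1 = 3.
Ballots ranking Maru above Juniper: 11 − 3 = 8.
Maru wins the head-to-head 8–3.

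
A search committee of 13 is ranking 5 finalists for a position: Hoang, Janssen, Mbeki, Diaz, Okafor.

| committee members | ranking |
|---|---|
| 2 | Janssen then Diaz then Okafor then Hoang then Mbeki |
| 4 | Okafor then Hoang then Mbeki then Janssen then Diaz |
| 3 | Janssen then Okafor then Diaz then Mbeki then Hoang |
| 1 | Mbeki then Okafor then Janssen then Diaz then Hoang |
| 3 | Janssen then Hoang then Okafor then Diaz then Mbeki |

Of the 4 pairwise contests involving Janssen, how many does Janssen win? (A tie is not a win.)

Janssen against each rival (13 committee members):
Janssen vs Hoang: Janssen, 9–4.
Janssen vs Mbeki: 2+3+3 = 8 for Janssen, 5 for Mbeki — Janssen by 8–5.
Janssen vs Diaz: Janssen is ranked higher on 2+4+3+1+3 = 13 ballots, Diaz on 0. Janssen wins 13–0.
Janssen vs Okafor: Janssen, 8–5.
Janssen beats Hoang, Mbeki, Diaz, Okafor — 4 pairwise wins.

4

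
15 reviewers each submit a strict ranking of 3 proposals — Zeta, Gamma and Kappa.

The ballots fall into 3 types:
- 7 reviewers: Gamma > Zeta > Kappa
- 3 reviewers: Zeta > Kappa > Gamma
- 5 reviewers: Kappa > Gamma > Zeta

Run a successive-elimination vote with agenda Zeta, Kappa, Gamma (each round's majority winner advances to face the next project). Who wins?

Gamma

Round 1: Zeta vs Kappa — 10–5, Zeta advances.
Round 2: Zeta vs Gamma — 3–12, Gamma advances.
Gamma survives the agenda.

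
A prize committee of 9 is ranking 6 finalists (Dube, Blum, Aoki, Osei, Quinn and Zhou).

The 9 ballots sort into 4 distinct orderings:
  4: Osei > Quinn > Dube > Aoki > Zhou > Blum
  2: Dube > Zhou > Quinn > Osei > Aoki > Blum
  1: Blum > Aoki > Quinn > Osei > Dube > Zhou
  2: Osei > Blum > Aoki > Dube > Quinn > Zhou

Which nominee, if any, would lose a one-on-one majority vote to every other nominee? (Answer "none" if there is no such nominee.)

Blum

Head-to-head results (9 jurors):
Dube vs Blum: Dube wins 6–3.
Dube vs Aoki: Dube wins 6–3.
Dube vs Osei: 2 to 7, Osei.
Dube vs Quinn: 2+2 = 4 for Dube, 5 for Quinn — Quinn by 5–4.
Dube–Zhou: Dube 9–0.
Blum–Aoki: Aoki 6–3.
Blum vs Osei: Blum is ranked higher on 1 ballot, Osei on 8. Osei wins 8–1.
Blum vs Quinn: 1+2 = 3 for Blum, 6 for Quinn — Quinn by 6–3.
Blum vs Zhou: Blum is ranked higher on 1+2 = 3 ballots, Zhou on 6. Zhou wins 6–3.
Aoki vs Osei: 1 for Aoki, 8 for Osei — Osei by 8–1.
Aoki vs Quinn: 1+2 = 3 for Aoki, 6 for Quinn — Quinn by 6–3.
Aoki vs Zhou: Aoki preferred on 4+1+2 = 7 ballots; Aoki wins 7–2.
Osei vs Quinn: Osei preferred on 4+2 = 6 ballots; Osei wins 6–3.
Osei vs Zhou: Osei is ranked higher on 4+1+2 = 7 ballots, Zhou on 2. Osei wins 7–2.
Quinn vs Zhou: Quinn, 7–2.
Blum loses to every other nominee — it is the Condorcet loser.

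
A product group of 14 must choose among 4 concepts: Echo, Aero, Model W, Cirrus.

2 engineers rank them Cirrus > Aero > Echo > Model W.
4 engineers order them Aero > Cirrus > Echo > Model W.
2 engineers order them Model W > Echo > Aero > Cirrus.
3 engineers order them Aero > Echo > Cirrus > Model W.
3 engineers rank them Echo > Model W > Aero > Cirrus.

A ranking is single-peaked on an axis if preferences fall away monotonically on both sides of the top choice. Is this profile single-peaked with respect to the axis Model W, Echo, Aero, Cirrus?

Axis positions: Model W=1, Echo=2, Aero=3, Cirrus=4.
Faction 1 (peak Cirrus at position 4): ranking walks positions 4-3-2-1, expanding outward from the peak — single-peaked.
Faction 2 (peak Aero at position 3): ranking walks positions 3-4-2-1, expanding outward from the peak — single-peaked.
Faction 3 (peak Model W at position 1): ranking walks positions 1-2-3-4, expanding outward from the peak — single-peaked.
Faction 4 (peak Aero at position 3): ranking walks positions 3-2-4-1, expanding outward from the peak — single-peaked.
Faction 5 (peak Echo at position 2): ranking walks positions 2-1-3-4, expanding outward from the peak — single-peaked.
Every ranking is single-peaked on this axis.

yes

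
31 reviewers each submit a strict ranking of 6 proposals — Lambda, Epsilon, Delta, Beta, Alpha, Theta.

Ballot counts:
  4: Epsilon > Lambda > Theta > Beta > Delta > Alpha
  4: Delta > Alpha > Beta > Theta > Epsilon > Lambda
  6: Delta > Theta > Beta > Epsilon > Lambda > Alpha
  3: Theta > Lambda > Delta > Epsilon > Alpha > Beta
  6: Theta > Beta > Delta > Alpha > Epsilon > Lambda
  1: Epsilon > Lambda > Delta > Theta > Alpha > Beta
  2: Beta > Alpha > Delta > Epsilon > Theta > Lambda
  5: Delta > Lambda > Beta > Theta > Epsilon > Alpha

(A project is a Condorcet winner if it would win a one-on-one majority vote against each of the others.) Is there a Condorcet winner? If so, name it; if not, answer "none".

Head-to-head results (31 reviewers):
Lambda vs Epsilon: 3+5 = 8 for Lambda, 23 for Epsilon — Epsilon by 23–8.
Lambda vs Delta: Delta wins 23–8.
Lambda vs Beta: Beta, 18–13.
Lambda vs Alpha: Lambda wins 19–12.
Lambda–Theta: Theta 21–10.
Epsilon vs Delta: Delta wins 26–5.
Epsilon vs Beta: Epsilon preferred on 4+3+1 = 8 ballots; Beta wins 23–8.
Epsilon vs Alpha: 19 to 12, Epsilon.
Epsilon vs Theta: Epsilon preferred on 4+1+2 = 7 ballots; Theta wins 24–7.
Delta vs Beta: Delta preferred on 4+6+3+1+5 = 19 ballots; Delta wins 19–12.
Delta vs Alpha: 29 for Delta, 2 for Alpha — Delta by 29–2.
Delta vs Theta: Delta is ranked higher on 4+6+1+2+5 = 18 ballots, Theta on 13. Delta wins 18–13.
Beta vs Alpha: Beta preferred on 4+6+6+2+5 = 23 ballots; Beta wins 23–8.
Beta vs Theta: Theta, 20–11.
Alpha vs Theta: Theta, 25–6.
Delta defeats every rival head-to-head and is the Condorcet winner.

Delta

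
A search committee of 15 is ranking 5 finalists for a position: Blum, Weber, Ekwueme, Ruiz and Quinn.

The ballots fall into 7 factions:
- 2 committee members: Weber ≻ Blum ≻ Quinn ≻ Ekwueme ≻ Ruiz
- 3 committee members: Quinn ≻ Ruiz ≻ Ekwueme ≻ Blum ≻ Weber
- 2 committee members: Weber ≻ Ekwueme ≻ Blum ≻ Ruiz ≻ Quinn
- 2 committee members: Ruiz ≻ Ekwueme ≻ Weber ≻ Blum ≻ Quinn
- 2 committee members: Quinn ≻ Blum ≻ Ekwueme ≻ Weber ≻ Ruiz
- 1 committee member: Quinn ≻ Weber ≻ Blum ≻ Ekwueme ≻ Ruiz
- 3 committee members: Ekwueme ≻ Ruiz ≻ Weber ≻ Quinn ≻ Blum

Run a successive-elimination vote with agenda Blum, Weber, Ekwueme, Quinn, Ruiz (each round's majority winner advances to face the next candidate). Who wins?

Round 1: Blum vs Weber — 5–10, Weber advances.
Round 2: Weber vs Ekwueme — 5–10, Ekwueme advances.
Round 3: Ekwueme vs Quinn — 7–8, Quinn advances.
Round 4: Quinn vs Ruiz — 8–7, Quinn advances.
The agenda winner is Quinn.

Quinn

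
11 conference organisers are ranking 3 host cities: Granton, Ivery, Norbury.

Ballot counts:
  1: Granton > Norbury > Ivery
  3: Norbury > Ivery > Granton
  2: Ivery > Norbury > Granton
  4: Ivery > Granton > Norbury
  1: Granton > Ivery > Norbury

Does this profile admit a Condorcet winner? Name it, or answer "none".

Ivery

Pairwise majorities:
Granton–Ivery: Ivery 9–2.
Granton vs Norbury: Granton, 6–5.
Ivery vs Norbury: Ivery wins 7–4.
Ivery defeats every rival head-to-head and is the Condorcet winner.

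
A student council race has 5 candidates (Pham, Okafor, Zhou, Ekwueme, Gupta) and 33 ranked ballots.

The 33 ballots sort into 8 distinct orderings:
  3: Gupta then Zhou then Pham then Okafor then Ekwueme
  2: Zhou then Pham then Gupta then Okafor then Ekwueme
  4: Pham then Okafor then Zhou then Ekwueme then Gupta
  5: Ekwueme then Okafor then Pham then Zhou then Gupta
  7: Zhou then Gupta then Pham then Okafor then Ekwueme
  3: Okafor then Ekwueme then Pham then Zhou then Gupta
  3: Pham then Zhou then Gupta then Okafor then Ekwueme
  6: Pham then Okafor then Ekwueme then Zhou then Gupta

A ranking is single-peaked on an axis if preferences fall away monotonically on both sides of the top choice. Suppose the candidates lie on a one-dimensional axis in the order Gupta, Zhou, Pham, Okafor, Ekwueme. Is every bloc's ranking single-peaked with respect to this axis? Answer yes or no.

Axis positions: Gupta=1, Zhou=2, Pham=3, Okafor=4, Ekwueme=5.
Bloc 1 (peak Gupta at position 1): ranking walks positions 1-2-3-4-5, expanding outward from the peak — single-peaked.
Bloc 2 (peak Zhou at position 2): ranking walks positions 2-3-1-4-5, expanding outward from the peak — single-peaked.
Bloc 3 (peak Pham at position 3): ranking walks positions 3-4-2-5-1, expanding outward from the peak — single-peaked.
Bloc 4 (peak Ekwueme at position 5): ranking walks positions 5-4-3-2-1, expanding outward from the peak — single-peaked.
Bloc 5 (peak Zhou at position 2): ranking walks positions 2-1-3-4-5, expanding outward from the peak — single-peaked.
Bloc 6 (peak Okafor at position 4): ranking walks positions 4-5-3-2-1, expanding outward from the peak — single-peaked.
Bloc 7 (peak Pham at position 3): ranking walks positions 3-2-1-4-5, expanding outward from the peak — single-peaked.
Bloc 8 (peak Pham at position 3): ranking walks positions 3-4-5-2-1, expanding outward from the peak — single-peaked.
Every ranking is single-peaked on this axis.

yes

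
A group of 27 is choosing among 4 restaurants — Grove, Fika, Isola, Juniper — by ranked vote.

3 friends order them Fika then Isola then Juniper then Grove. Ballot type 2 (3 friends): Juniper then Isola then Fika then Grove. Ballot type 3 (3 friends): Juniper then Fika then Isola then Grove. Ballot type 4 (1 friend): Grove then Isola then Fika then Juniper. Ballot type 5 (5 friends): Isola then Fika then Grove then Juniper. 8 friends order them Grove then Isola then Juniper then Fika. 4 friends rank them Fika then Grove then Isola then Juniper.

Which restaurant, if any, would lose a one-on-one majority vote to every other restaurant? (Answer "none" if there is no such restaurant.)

none

Head-to-head results (27 friends):
Grove vs Fika: Grove is ranked higher on 1+8 = 9 ballots, Fika on 18. Fika wins 18–9.
Grove vs Isola: Grove is ranked higher on 1+8+4 = 13 ballots, Isola on 14. Isola wins 14–13.
Grove vs Juniper: Grove wins 18–9.
Fika vs Isola: Fika preferred on 3+3+4 = 10 ballots; Isola wins 17–10.
Fika–Juniper: Juniper 14–13.
Isola vs Juniper: Isola, 21–6.
No restaurant is winless: Grove beats Juniper; Fika beats Grove; Isola beats Grove; Juniper beats Fika. There is no Condorcet loser.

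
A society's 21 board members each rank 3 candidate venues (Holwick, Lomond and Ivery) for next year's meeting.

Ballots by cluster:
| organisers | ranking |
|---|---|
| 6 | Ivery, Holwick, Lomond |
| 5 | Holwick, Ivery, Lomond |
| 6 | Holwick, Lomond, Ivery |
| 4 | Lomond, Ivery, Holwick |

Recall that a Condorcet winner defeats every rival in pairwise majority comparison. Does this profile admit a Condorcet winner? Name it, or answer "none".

Head-to-head results (21 organisers):
Holwick vs Lomond: Holwick wins 17–4.
Holwick–Ivery: Holwick 11–10.
Lomond vs Ivery: Ivery wins 11–10.
Holwick beats each of Lomond, Ivery — Holwick is the Condorcet winner.

Holwick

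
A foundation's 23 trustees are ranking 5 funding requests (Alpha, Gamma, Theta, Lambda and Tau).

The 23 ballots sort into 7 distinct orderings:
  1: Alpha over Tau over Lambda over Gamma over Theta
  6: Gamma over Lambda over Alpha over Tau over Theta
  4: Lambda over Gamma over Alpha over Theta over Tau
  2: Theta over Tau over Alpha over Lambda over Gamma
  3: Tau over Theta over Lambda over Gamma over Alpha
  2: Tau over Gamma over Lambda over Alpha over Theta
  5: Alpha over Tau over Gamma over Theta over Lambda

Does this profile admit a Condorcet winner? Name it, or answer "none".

Check each pair by majority over 23 ballots:
Alpha vs Gamma: Alpha preferred on 1+2+5 = 8 ballots; Gamma wins 15–8.
Alpha vs Theta: 1+6+4+2+5 = 18 for Alpha, 5 for Theta — Alpha by 18–5.
Alpha vs Lambda: 8 to 15, Lambda.
Alpha vs Tau: 1+6+4+5 = 16 for Alpha, 7 for Tau — Alpha by 16–7.
Gamma vs Theta: Gamma preferred on 1+6+4+2+5 = 18 ballots; Gamma wins 18–5.
Gamma vs Lambda: Gamma preferred on 6+2+5 = 13 ballots; Gamma wins 13–10.
Gamma vs Tau: 10 to 13, Tau.
Theta vs Lambda: 10 to 13, Lambda.
Theta vs Tau: Theta is ranked higher on 4+2 = 6 ballots, Tau on 17. Tau wins 17–6.
Lambda vs Tau: Lambda is ranked higher on 6+4 = 10 ballots, Tau on 13. Tau wins 13–10.
Every project loses at least once (Alpha loses to Gamma; Gamma loses to Tau; Theta loses to Alpha; Lambda loses to Gamma; Tau loses to Alpha). The majority relation contains the cycle Alpha → Tau → Gamma → Alpha, so there is no Condorcet winner.

none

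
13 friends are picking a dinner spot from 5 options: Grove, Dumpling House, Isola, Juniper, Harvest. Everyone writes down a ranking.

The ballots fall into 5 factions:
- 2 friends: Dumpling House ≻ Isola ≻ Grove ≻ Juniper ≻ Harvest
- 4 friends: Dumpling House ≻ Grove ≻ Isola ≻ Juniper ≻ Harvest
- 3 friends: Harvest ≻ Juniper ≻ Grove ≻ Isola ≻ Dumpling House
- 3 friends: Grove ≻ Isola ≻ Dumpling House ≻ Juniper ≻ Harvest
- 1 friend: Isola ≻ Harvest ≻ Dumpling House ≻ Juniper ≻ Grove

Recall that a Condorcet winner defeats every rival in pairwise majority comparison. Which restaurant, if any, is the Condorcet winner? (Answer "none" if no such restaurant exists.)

none

Pairwise majorities:
Grove vs Dumpling House: Grove preferred on 3+3 = 6 ballots; Dumpling House wins 7–6.
Grove vs Isola: 10 to 3, Grove.
Grove vs Juniper: Grove preferred on 2+4+3 = 9 ballots; Grove wins 9–4.
Grove vs Harvest: Grove is ranked higher on 2+4+3 = 9 ballots, Harvest on 4. Grove wins 9–4.
Dumpling House vs Isola: 2+4 = 6 for Dumpling House, 7 for Isola — Isola by 7–6.
Dumpling House vs Juniper: Dumpling House preferred on 2+4+3+1 = 10 ballots; Dumpling House wins 10–3.
Dumpling House vs Harvest: 2+4+3 = 9 for Dumpling House, 4 for Harvest — Dumpling House by 9–4.
Isola vs Juniper: 10 to 3, Isola.
Isola vs Harvest: 2+4+3+1 = 10 for Isola, 3 for Harvest — Isola by 10–3.
Juniper vs Harvest: 2+4+3 = 9 for Juniper, 4 for Harvest — Juniper by 9–4.
No restaurant is unbeaten: Grove loses to Dumpling House; Dumpling House loses to Isola; Isola loses to Grove; Juniper loses to Grove; Harvest loses to Grove. In particular Grove beats Isola beats Dumpling House beats Grove is a majority cycle — no Condorcet winner exists.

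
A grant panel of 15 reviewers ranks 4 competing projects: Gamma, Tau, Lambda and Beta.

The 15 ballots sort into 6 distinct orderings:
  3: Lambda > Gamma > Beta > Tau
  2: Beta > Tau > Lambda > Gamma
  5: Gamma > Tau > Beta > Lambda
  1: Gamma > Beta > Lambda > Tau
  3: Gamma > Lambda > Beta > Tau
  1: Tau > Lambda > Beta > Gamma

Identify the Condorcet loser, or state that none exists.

Pairwise majorities:
Gamma vs Tau: Gamma, 12–3.
Gamma vs Lambda: 5+1+3 = 9 for Gamma, 6 for Lambda — Gamma by 9–6.
Gamma vs Beta: Gamma, 12–3.
Tau vs Lambda: 2+5+1 = 8 for Tau, 7 for Lambda — Tau by 8–7.
Tau vs Beta: Beta wins 9–6.
Lambda vs Beta: Beta wins 8–7.
Lambda loses to every other project — it is the Condorcet loser.

Lambda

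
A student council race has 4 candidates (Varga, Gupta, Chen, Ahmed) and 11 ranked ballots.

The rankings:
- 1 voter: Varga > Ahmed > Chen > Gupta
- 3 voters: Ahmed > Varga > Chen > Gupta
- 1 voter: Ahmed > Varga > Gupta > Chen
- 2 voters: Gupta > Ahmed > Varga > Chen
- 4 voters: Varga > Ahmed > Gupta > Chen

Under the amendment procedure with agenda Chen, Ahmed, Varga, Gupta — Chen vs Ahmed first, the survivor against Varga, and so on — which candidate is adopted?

Ahmed

Round 1: Chen vs Ahmed — 0–11, Ahmed advances.
Round 2: Ahmed vs Varga — 6–5, Ahmed advances.
Round 3: Ahmed vs Gupta — 9–2, Ahmed advances.
The agenda winner is Ahmed.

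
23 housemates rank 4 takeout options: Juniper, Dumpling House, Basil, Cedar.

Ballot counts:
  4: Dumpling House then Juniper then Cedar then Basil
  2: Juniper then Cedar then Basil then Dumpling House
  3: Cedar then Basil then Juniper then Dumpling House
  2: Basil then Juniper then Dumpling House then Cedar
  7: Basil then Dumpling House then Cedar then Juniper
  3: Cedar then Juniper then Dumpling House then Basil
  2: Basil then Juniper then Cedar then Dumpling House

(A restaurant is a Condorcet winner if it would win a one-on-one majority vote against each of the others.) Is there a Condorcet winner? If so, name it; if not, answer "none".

Head-to-head results (23 friends):
Juniper–Dumpling House: Juniper 12–11.
Juniper–Basil: Basil 14–9.
Juniper vs Cedar: Cedar, 13–10.
Dumpling House vs Basil: Basil wins 16–7.
Dumpling House vs Cedar: Dumpling House, 13–10.
Basil vs Cedar: Cedar, 12–11.
Every restaurant loses at least once (Juniper loses to Basil; Dumpling House loses to Juniper; Basil loses to Cedar; Cedar loses to Dumpling House). The majority relation contains the cycle Juniper > Dumpling House > Cedar > Juniper, so there is no Condorcet winner.

none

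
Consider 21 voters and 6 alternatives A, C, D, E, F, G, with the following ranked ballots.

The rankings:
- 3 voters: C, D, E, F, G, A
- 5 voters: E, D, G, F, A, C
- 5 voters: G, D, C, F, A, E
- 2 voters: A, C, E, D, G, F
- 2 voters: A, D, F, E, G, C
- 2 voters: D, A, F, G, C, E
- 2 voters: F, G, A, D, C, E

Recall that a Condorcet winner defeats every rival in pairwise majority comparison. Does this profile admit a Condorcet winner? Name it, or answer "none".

D

Check each pair by majority over 21 ballots:
A vs C: 13 to 8, A.
A vs D: A is ranked higher on 2+2+2 = 6 ballots, D on 15. D wins 15–6.
A vs E: A is ranked higher on 5+2+2+2+2 = 13 ballots, E on 8. A wins 13–8.
A vs F: 2+2+2 = 6 for A, 15 for F — F by 15–6.
A vs G: 6 to 15, G.
C vs D: C is ranked higher on 3+2 = 5 ballots, D on 16. D wins 16–5.
C vs E: C preferred on 3+5+2+2+2 = 14 ballots; C wins 14–7.
C vs F: 10 to 11, F.
C vs G: C is ranked higher on 3+2 = 5 ballots, G on 16. G wins 16–5.
D vs E: 14 to 7, D.
D vs F: D is ranked higher on 3+5+5+2+2+2 = 19 ballots, F on 2. D wins 19–2.
D vs G: 3+5+2+2+2 = 14 for D, 7 for G — D by 14–7.
E vs F: E is ranked higher on 3+5+2 = 10 ballots, F on 11. F wins 11–10.
E vs G: E preferred on 3+5+2+2 = 12 ballots; E wins 12–9.
F vs G: 3+2+2+2 = 9 for F, 12 for G — G by 12–9.
D wins every pairwise contest, so D is the Condorcet winner.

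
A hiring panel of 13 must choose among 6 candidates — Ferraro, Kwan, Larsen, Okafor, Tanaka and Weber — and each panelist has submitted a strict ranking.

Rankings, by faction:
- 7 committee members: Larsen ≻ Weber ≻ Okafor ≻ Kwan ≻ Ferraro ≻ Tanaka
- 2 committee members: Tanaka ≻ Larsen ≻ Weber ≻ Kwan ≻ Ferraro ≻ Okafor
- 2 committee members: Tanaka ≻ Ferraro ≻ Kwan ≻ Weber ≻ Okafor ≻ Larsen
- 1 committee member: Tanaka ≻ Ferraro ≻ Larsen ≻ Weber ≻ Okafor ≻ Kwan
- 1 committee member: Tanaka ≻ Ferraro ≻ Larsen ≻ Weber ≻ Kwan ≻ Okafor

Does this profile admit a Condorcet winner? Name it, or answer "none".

Larsen

Check each pair by majority over 13 ballots:
Ferraro vs Kwan: 4 to 9, Kwan.
Ferraro vs Larsen: Ferraro preferred on 2+1+1 = 4 ballots; Larsen wins 9–4.
Ferraro vs Okafor: Okafor, 7–6.
Ferraro vs Tanaka: Ferraro is ranked higher on 7 ballots, Tanaka on 6. Ferraro wins 7–6.
Ferraro vs Weber: Ferraro preferred on 2+1+1 = 4 ballots; Weber wins 9–4.
Kwan vs Larsen: Larsen, 11–2.
Kwan vs Okafor: Okafor, 8–5.
Kwan–Tanaka: Kwan 7–6.
Kwan vs Weber: 2 for Kwan, 11 for Weber — Weber by 11–2.
Larsen vs Okafor: 11 to 2, Larsen.
Larsen vs Tanaka: Larsen is ranked higher on 7 ballots, Tanaka on 6. Larsen wins 7–6.
Larsen vs Weber: 7+2+1+1 = 11 for Larsen, 2 for Weber — Larsen by 11–2.
Okafor–Tanaka: Okafor 7–6.
Okafor vs Weber: Weber wins 13–0.
Tanaka vs Weber: 2+2+1+1 = 6 for Tanaka, 7 for Weber — Weber by 7–6.
Larsen defeats every rival head-to-head and is the Condorcet winner.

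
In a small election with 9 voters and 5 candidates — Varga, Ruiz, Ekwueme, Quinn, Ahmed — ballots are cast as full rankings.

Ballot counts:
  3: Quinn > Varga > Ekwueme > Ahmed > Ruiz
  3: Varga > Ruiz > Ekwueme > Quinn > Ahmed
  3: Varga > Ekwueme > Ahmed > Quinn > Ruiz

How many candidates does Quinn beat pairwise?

2

Quinn against each rival (9 voters):
Quinn vs Varga: 3 for Quinn, 6 for Varga — Varga by 6–3.
Quinn vs Ruiz: Quinn, 6–3.
Quinn vs Ekwueme: 3 to 6, Ekwueme.
Quinn vs Ahmed: Quinn wins 6–3.
Quinn beats Ruiz, Ahmed; loses to Varga, Ekwueme — 2 pairwise wins.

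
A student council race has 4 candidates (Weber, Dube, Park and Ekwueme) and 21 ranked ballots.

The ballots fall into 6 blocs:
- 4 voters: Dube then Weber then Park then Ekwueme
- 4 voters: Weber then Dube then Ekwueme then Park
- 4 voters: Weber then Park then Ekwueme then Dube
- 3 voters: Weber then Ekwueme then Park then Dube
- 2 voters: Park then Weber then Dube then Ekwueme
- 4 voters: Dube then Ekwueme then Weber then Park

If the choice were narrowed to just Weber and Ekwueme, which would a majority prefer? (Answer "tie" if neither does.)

Weber

Ballots ranking Weber above Ekwueme: 4 + 4 + 4 + 3 + 2 = 17.
Ballots ranking Ekwueme above Weber: 21 − 17 = 4.
Weber wins the head-to-head 17–4.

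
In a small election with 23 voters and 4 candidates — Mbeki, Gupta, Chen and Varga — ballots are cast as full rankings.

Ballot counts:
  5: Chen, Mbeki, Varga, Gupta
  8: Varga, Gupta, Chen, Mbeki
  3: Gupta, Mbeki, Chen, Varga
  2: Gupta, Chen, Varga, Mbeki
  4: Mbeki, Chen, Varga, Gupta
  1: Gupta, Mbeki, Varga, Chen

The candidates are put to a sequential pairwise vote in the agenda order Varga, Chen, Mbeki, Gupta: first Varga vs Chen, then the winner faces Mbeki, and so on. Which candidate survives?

Round 1: Varga vs Chen — 9–14, Chen advances.
Round 2: Chen vs Mbeki — 15–8, Chen advances.
Round 3: Chen vs Gupta — 9–14, Gupta advances.
The agenda winner is Gupta.

Gupta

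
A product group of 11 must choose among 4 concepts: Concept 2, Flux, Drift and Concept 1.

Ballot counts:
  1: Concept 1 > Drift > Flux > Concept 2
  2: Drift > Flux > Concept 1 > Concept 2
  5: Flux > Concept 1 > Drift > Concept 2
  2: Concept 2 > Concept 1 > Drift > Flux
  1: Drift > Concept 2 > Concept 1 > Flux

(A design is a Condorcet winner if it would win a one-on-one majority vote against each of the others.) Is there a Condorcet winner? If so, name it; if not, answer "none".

Check each pair by majority over 11 ballots:
Concept 2 vs Flux: Flux wins 8–3.
Concept 2 vs Drift: Drift wins 9–2.
Concept 2 vs Concept 1: Concept 1 wins 8–3.
Flux vs Drift: Drift wins 6–5.
Flux–Concept 1: Flux 7–4.
Drift–Concept 1: Concept 1 8–3.
No design is unbeaten: Concept 2 loses to Flux; Flux loses to Drift; Drift loses to Concept 1; Concept 1 loses to Flux. In particular Flux → Concept 1 → Drift → Flux is a majority cycle — no Condorcet winner exists.

none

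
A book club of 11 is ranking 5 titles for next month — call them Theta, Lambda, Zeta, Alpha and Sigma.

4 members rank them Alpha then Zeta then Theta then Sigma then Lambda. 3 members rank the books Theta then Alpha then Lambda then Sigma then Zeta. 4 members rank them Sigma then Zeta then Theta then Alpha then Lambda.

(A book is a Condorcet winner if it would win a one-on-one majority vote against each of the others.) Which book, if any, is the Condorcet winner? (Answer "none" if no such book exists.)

none

Head-to-head results (11 members):
Theta vs Lambda: Theta wins 11–0.
Theta vs Zeta: Zeta wins 8–3.
Theta–Alpha: Theta 7–4.
Theta vs Sigma: Theta, 7–4.
Lambda vs Zeta: Zeta wins 8–3.
Lambda vs Alpha: Alpha, 11–0.
Lambda vs Sigma: Sigma wins 8–3.
Zeta–Alpha: Alpha 7–4.
Zeta vs Sigma: Sigma wins 7–4.
Alpha vs Sigma: Alpha, 7–4.
Each book drops at least one matchup (Theta loses to Zeta; Lambda loses to Theta; Zeta loses to Alpha; Alpha loses to Theta; Sigma loses to Theta); the cycle Theta → Alpha → Zeta → Theta rules out a Condorcet winner.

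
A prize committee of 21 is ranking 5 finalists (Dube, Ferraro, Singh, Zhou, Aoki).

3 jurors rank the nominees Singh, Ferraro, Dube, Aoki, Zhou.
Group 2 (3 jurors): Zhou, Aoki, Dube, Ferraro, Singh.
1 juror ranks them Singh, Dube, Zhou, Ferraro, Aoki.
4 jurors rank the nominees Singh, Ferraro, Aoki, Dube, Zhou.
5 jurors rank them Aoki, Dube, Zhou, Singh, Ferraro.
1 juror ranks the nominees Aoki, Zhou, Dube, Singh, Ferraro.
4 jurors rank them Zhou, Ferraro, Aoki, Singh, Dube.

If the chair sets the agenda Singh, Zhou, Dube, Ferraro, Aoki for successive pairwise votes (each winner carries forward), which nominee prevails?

Round 1: Singh vs Zhou — 8–13, Zhou advances.
Round 2: Zhou vs Dube — 8–13, Dube advances.
Round 3: Dube vs Ferraro — 10–11, Ferraro advances.
Round 4: Ferraro vs Aoki — 12–9, Ferraro advances.
The agenda winner is Ferraro.

Ferraro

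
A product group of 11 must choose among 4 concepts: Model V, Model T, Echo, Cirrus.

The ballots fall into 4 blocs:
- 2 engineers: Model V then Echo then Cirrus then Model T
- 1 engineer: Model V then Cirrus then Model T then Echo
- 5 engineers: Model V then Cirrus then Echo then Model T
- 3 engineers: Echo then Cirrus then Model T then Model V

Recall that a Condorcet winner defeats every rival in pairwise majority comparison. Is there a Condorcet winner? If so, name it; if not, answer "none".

Model V

Pairwise majorities:
Model V vs Model T: 2+1+5 = 8 for Model V, 3 for Model T — Model V by 8–3.
Model V vs Echo: Model V is ranked higher on 2+1+5 = 8 ballots, Echo on 3. Model V wins 8–3.
Model V vs Cirrus: Model V is ranked higher on 2+1+5 = 8 ballots, Cirrus on 3. Model V wins 8–3.
Model T vs Echo: Model T is ranked higher on 1 ballot, Echo on 10. Echo wins 10–1.
Model T vs Cirrus: Model T preferred on 0 ballots; Cirrus wins 11–0.
Echo vs Cirrus: 5 to 6, Cirrus.
Only Model V has no losses; Model V is the Condorcet winner.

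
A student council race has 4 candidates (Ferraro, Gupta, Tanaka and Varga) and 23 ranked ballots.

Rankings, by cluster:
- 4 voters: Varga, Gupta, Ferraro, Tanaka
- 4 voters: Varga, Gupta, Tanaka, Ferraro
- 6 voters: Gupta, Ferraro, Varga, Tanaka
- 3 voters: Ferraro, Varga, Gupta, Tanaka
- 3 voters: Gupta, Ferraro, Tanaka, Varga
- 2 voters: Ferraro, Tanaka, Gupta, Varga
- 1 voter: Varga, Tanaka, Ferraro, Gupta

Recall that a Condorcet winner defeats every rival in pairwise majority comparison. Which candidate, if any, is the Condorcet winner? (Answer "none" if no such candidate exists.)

none

Head-to-head results (23 voters):
Ferraro vs Gupta: Gupta wins 17–6.
Ferraro–Tanaka: Ferraro 18–5.
Ferraro vs Varga: Ferraro, 14–9.
Gupta vs Tanaka: Gupta wins 20–3.
Gupta vs Varga: Varga wins 12–11.
Tanaka vs Varga: Varga wins 18–5.
No candidate is unbeaten: Ferraro loses to Gupta; Gupta loses to Varga; Tanaka loses to Ferraro; Varga loses to Ferraro. In particular Ferraro beats Varga beats Gupta beats Ferraro is a majority cycle — no Condorcet winner exists.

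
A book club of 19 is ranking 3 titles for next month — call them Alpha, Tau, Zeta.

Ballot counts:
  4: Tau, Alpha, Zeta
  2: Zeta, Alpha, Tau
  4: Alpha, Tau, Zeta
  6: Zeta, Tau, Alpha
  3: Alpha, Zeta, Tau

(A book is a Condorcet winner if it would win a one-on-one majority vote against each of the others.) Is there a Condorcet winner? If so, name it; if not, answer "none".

Head-to-head results (19 members):
Alpha vs Tau: 9 to 10, Tau.
Alpha vs Zeta: Alpha is ranked higher on 4+4+3 = 11 ballots, Zeta on 8. Alpha wins 11–8.
Tau vs Zeta: Tau is ranked higher on 4+4 = 8 ballots, Zeta on 11. Zeta wins 11–8.
Each book drops at least one matchup (Alpha loses to Tau; Tau loses to Zeta; Zeta loses to Alpha); the cycle Alpha → Zeta → Tau → Alpha rules out a Condorcet winner.

none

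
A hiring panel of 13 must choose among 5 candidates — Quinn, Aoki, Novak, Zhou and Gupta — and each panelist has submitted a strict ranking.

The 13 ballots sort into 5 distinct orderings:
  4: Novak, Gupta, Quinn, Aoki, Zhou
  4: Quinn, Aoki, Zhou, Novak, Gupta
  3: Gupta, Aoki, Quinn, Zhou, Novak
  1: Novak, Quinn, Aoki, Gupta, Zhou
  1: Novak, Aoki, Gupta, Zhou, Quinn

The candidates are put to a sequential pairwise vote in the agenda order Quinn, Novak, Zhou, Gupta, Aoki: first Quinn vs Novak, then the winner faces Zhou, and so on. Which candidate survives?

Gupta

Round 1: Quinn vs Novak — 7–6, Quinn advances.
Round 2: Quinn vs Zhou — 12–1, Quinn advances.
Round 3: Quinn vs Gupta — 5–8, Gupta advances.
Round 4: Gupta vs Aoki — 7–6, Gupta advances.
Gupta survives the agenda.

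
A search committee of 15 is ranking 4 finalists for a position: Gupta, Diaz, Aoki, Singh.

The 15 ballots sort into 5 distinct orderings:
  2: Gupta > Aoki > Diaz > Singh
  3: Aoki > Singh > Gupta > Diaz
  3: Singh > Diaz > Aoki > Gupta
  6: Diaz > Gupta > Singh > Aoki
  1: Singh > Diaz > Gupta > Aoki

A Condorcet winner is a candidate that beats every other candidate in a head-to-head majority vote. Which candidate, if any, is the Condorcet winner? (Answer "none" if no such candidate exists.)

Head-to-head results (15 committee members):
Gupta vs Diaz: Diaz, 10–5.
Gupta–Aoki: Gupta 9–6.
Gupta vs Singh: Gupta, 8–7.
Diaz vs Aoki: Diaz, 10–5.
Diaz vs Singh: Diaz, 8–7.
Aoki vs Singh: Singh wins 10–5.
Diaz wins every pairwise contest, so Diaz is the Condorcet winner.

Diaz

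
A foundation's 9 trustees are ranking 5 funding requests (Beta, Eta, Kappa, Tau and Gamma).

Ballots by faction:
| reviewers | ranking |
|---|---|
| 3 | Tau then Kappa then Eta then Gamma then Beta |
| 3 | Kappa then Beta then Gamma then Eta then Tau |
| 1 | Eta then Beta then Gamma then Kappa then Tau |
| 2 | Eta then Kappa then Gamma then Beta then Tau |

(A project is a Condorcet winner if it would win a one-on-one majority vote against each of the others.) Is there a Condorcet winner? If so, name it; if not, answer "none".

Pairwise majorities:
Beta vs Eta: Beta is ranked higher on 3 ballots, Eta on 6. Eta wins 6–3.
Beta vs Kappa: Beta preferred on 1 ballot; Kappa wins 8–1.
Beta vs Tau: 3+1+2 = 6 for Beta, 3 for Tau — Beta by 6–3.
Beta vs Gamma: 3+1 = 4 for Beta, 5 for Gamma — Gamma by 5–4.
Eta vs Kappa: Eta is ranked higher on 1+2 = 3 ballots, Kappa on 6. Kappa wins 6–3.
Eta vs Tau: 6 to 3, Eta.
Eta vs Gamma: 3+1+2 = 6 for Eta, 3 for Gamma — Eta by 6–3.
Kappa vs Tau: 6 to 3, Kappa.
Kappa vs Gamma: 3+3+2 = 8 for Kappa, 1 for Gamma — Kappa by 8–1.
Tau vs Gamma: 3 for Tau, 6 for Gamma — Gamma by 6–3.
Kappa wins every pairwise contest, so Kappa is the Condorcet winner.

Kappa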